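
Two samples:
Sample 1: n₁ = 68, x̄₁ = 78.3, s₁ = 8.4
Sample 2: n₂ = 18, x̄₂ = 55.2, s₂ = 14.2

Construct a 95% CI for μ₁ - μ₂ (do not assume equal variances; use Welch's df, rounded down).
(15.80, 30.40)

Difference: x̄₁ - x̄₂ = 23.10
SE = √(s₁²/n₁ + s₂²/n₂) = √(8.4²/68 + 14.2²/18) = 3.4986
df = 20.25 → 20 (Welch–Satterthwaite, rounded down)
t* = 2.086

CI: 23.10 ± 2.086 · 3.4986 = 23.10 ± 7.30 = (15.80, 30.40)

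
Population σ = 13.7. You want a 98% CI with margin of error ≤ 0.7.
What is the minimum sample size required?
n ≥ 2073

For margin E ≤ 0.7:
n ≥ (z* · σ / E)²
n ≥ (2.326 · 13.7 / 0.7)²
n ≥ 2072.36

Minimum n = 2073 (rounding up)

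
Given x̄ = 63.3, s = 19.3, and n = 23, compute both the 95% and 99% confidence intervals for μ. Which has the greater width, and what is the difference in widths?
99% CI is wider by 6.00

df = 22
95% CI: t* = 2.074, (54.95, 71.65), width = 2 · t* · s/√n = 16.69
99% CI: t* = 2.819, (51.96, 74.64), width = 2 · t* · s/√n = 22.69

The 99% CI is wider by 22.69 - 16.69 = 6.00.
Higher confidence requires a wider interval.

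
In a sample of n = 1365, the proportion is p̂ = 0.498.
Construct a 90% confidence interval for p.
(0.476, 0.520)

Proportion CI:
SE = √(p̂(1-p̂)/n) = √(0.498 · 0.502 / 1365) = 0.01353

z* = 1.645
Margin = z* · SE = 1.645 · 0.01353 = 0.0223

CI: 0.498 ± 0.0223 = (0.476, 0.520)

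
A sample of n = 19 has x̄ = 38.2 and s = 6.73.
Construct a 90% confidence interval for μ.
(35.52, 40.88)

t-interval (σ unknown):
df = n - 1 = 18
t* = 1.734 for 90% confidence

Margin of error = t* · s/√n = 1.734 · 6.73/√19 = 2.68

CI: (35.52, 40.88)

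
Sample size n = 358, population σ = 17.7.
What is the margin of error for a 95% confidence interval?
Margin of error = 1.83

Margin of error = z* · σ/√n
= 1.960 · 17.7/√358
= 1.960 · 17.7/18.9209
= 1.83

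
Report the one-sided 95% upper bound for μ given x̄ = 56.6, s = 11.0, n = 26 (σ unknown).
μ ≤ 60.28

Upper bound (one-sided):
t* = 1.708 (one-sided for 95%)
Upper bound = x̄ + t* · s/√n = 56.6 + 1.708 · 11.0/√26 = 60.28

We are 95% confident that μ ≤ 60.28.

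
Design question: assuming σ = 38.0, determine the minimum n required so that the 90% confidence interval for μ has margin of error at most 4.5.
n ≥ 193

For margin E ≤ 4.5:
n ≥ (z* · σ / E)²
n ≥ (1.645 · 38.0 / 4.5)²
n ≥ 192.96

Minimum n = 193 (rounding up)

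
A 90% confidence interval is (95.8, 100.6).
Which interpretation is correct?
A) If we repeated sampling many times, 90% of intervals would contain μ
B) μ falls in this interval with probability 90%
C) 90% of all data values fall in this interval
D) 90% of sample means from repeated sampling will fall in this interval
A

A) Correct — this is the frequentist long-run coverage interpretation.
B) Wrong — μ is fixed; the randomness lives in the interval, not in μ.
C) Wrong — a CI is about the parameter μ, not individual data values.
D) Wrong — coverage applies to intervals containing μ, not to future x̄ values.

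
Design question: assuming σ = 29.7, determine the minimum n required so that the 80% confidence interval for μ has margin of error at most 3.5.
n ≥ 119

For margin E ≤ 3.5:
n ≥ (z* · σ / E)²
n ≥ (1.282 · 29.7 / 3.5)²
n ≥ 118.35

Minimum n = 119 (rounding up)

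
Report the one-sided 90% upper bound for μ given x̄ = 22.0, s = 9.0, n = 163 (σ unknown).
μ ≤ 22.91

Upper bound (one-sided):
t* = 1.287 (one-sided for 90%)
Upper bound = x̄ + t* · s/√n = 22.0 + 1.287 · 9.0/√163 = 22.91

We are 90% confident that μ ≤ 22.91.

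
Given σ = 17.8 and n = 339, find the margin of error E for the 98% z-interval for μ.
Margin of error = 2.25

Margin of error = z* · σ/√n
= 2.326 · 17.8/√339
= 2.326 · 17.8/18.4120
= 2.25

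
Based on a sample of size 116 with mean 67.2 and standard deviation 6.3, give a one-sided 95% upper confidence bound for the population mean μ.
μ ≤ 68.17

Upper bound (one-sided):
t* = 1.658 (one-sided for 95%)
Upper bound = x̄ + t* · s/√n = 67.2 + 1.658 · 6.3/√116 = 68.17

We are 95% confident that μ ≤ 68.17.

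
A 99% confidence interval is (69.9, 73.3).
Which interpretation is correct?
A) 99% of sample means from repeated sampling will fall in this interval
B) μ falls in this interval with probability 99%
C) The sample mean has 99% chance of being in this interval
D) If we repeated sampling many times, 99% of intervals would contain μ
D

A) Wrong — coverage applies to intervals containing μ, not to future x̄ values.
B) Wrong — μ is fixed; the randomness lives in the interval, not in μ.
C) Wrong — x̄ is observed and sits in the interval by construction.
D) Correct — this is the frequentist long-run coverage interpretation.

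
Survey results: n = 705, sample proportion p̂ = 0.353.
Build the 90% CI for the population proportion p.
(0.323, 0.383)

Proportion CI:
SE = √(p̂(1-p̂)/n) = √(0.353 · 0.647 / 705) = 0.01800

z* = 1.645
Margin = z* · SE = 1.645 · 0.01800 = 0.0296

CI: 0.353 ± 0.0296 = (0.323, 0.383)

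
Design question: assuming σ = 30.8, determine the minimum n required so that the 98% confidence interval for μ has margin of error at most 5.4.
n ≥ 177

For margin E ≤ 5.4:
n ≥ (z* · σ / E)²
n ≥ (2.326 · 30.8 / 5.4)²
n ≥ 176.01

Minimum n = 177 (rounding up)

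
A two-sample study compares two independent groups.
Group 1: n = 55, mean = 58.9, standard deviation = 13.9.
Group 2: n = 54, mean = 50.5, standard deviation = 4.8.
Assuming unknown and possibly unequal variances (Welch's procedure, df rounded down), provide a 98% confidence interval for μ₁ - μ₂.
(3.67, 13.13)

Difference: x̄₁ - x̄₂ = 8.40
SE = √(s₁²/n₁ + s₂²/n₂) = √(13.9²/55 + 4.8²/54) = 1.9848
df = 66.91 → 66 (Welch–Satterthwaite, rounded down)
t* = 2.384

CI: 8.40 ± 2.384 · 1.9848 = 8.40 ± 4.73 = (3.67, 13.13)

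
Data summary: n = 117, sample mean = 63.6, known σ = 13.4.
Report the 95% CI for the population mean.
(61.17, 66.03)

z-interval (σ known):
z* = 1.960 for 95% confidence

Margin of error = z* · σ/√n = 1.960 · 13.4/√117 = 2.43

CI: (63.6 - 2.43, 63.6 + 2.43) = (61.17, 66.03)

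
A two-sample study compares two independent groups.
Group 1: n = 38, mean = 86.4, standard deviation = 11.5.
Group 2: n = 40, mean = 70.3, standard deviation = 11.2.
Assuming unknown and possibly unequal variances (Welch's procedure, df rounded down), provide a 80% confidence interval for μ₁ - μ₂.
(12.77, 19.43)

Difference: x̄₁ - x̄₂ = 16.10
SE = √(s₁²/n₁ + s₂²/n₂) = √(11.5²/38 + 11.2²/40) = 2.5722
df = 75.54 → 75 (Welch–Satterthwaite, rounded down)
t* = 1.293

CI: 16.10 ± 1.293 · 2.5722 = 16.10 ± 3.33 = (12.77, 19.43)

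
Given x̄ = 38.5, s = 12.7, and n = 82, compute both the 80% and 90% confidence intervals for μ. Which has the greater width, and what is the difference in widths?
90% CI is wider by 1.05

df = 81
80% CI: t* = 1.292, (36.69, 40.31), width = 2 · t* · s/√n = 3.62
90% CI: t* = 1.664, (36.17, 40.83), width = 2 · t* · s/√n = 4.67

The 90% CI is wider by 4.67 - 3.62 = 1.05.
Higher confidence requires a wider interval.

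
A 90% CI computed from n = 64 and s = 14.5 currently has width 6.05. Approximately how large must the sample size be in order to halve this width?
n ≈ 256

CI width ∝ 1/√n
To reduce width by factor 2, need √n to grow by 2 → need 2² = 4 times as many samples.

Current: n = 64, width = 6.05
New: n = 256, width ≈ 2.99

Width reduced by factor of 6.05/2.99 = 2.02.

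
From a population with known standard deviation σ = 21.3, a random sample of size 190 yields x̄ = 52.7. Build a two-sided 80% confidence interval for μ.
(50.72, 54.68)

z-interval (σ known):
z* = 1.282 for 80% confidence

Margin of error = z* · σ/√n = 1.282 · 21.3/√190 = 1.98

CI: (52.7 - 1.98, 52.7 + 1.98) = (50.72, 54.68)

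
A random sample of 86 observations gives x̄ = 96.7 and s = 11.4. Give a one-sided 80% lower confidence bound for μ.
μ ≥ 95.66

Lower bound (one-sided):
t* = 0.846 (one-sided for 80%)
Lower bound = x̄ - t* · s/√n = 96.7 - 0.846 · 11.4/√86 = 95.66

We are 80% confident that μ ≥ 95.66.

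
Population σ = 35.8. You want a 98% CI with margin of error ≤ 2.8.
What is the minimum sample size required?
n ≥ 885

For margin E ≤ 2.8:
n ≥ (z* · σ / E)²
n ≥ (2.326 · 35.8 / 2.8)²
n ≥ 884.44

Minimum n = 885 (rounding up)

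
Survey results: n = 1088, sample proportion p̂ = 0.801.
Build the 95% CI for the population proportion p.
(0.777, 0.825)

Proportion CI:
SE = √(p̂(1-p̂)/n) = √(0.801 · 0.199 / 1088) = 0.01210

z* = 1.960
Margin = z* · SE = 1.960 · 0.01210 = 0.0237

CI: 0.801 ± 0.0237 = (0.777, 0.825)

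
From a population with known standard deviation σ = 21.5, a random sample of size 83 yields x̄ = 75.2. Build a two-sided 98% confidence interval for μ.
(69.71, 80.69)

z-interval (σ known):
z* = 2.326 for 98% confidence

Margin of error = z* · σ/√n = 2.326 · 21.5/√83 = 5.49

CI: (75.2 - 5.49, 75.2 + 5.49) = (69.71, 80.69)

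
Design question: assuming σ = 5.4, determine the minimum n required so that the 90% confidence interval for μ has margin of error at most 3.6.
n ≥ 7

For margin E ≤ 3.6:
n ≥ (z* · σ / E)²
n ≥ (1.645 · 5.4 / 3.6)²
n ≥ 6.09

Minimum n = 7 (rounding up)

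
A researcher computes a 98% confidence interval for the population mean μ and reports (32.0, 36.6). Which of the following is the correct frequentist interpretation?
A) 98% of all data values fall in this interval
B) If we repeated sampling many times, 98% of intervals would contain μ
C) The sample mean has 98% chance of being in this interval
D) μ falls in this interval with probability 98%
B

A) Wrong — a CI is about the parameter μ, not individual data values.
B) Correct — this is the frequentist long-run coverage interpretation.
C) Wrong — x̄ is observed and sits in the interval by construction.
D) Wrong — μ is fixed; the randomness lives in the interval, not in μ.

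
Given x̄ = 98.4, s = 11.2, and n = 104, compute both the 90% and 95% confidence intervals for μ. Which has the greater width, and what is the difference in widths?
95% CI is wider by 0.71

df = 103
90% CI: t* = 1.660, (96.58, 100.22), width = 2 · t* · s/√n = 3.65
95% CI: t* = 1.983, (96.22, 100.58), width = 2 · t* · s/√n = 4.36

The 95% CI is wider by 4.36 - 3.65 = 0.71.
Higher confidence requires a wider interval.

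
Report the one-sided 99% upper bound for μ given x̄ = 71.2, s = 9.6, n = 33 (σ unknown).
μ ≤ 75.29

Upper bound (one-sided):
t* = 2.449 (one-sided for 99%)
Upper bound = x̄ + t* · s/√n = 71.2 + 2.449 · 9.6/√33 = 75.29

We are 99% confident that μ ≤ 75.29.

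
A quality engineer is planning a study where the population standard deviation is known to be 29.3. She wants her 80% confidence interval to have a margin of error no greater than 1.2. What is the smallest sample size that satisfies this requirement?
n ≥ 980

For margin E ≤ 1.2:
n ≥ (z* · σ / E)²
n ≥ (1.282 · 29.3 / 1.2)²
n ≥ 979.83

Minimum n = 980 (rounding up)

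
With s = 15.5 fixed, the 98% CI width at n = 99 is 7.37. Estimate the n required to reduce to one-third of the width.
n ≈ 891

CI width ∝ 1/√n
To reduce width by factor 3, need √n to grow by 3 → need 3² = 9 times as many samples.

Current: n = 99, width = 7.37
New: n = 891, width ≈ 2.42

Width reduced by factor of 7.37/2.42 = 3.05.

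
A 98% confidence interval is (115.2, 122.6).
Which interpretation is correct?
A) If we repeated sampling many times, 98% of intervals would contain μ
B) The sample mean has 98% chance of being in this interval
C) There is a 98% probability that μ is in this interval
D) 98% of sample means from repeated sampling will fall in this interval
A

A) Correct — this is the frequentist long-run coverage interpretation.
B) Wrong — x̄ is observed and sits in the interval by construction.
C) Wrong — μ is fixed; the randomness lives in the interval, not in μ.
D) Wrong — coverage applies to intervals containing μ, not to future x̄ values.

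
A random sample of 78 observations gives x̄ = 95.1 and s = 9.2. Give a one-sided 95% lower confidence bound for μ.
μ ≥ 93.37

Lower bound (one-sided):
t* = 1.665 (one-sided for 95%)
Lower bound = x̄ - t* · s/√n = 95.1 - 1.665 · 9.2/√78 = 93.37

We are 95% confident that μ ≥ 93.37.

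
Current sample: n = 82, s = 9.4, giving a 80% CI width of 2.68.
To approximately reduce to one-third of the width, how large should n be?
n ≈ 738

CI width ∝ 1/√n
To reduce width by factor 3, need √n to grow by 3 → need 3² = 9 times as many samples.

Current: n = 82, width = 2.68
New: n = 738, width ≈ 0.89

Width reduced by factor of 2.68/0.89 = 3.01.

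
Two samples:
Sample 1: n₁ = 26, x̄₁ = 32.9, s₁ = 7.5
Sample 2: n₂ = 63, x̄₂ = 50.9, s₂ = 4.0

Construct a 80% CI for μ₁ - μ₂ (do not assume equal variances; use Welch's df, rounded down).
(-20.04, -15.96)

Difference: x̄₁ - x̄₂ = -18.00
SE = √(s₁²/n₁ + s₂²/n₂) = √(7.5²/26 + 4.0²/63) = 1.5548
df = 31.04 → 31 (Welch–Satterthwaite, rounded down)
t* = 1.309

CI: -18.00 ± 1.309 · 1.5548 = -18.00 ± 2.04 = (-20.04, -15.96)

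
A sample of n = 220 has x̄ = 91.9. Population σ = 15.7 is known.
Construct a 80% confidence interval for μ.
(90.54, 93.26)

z-interval (σ known):
z* = 1.282 for 80% confidence

Margin of error = z* · σ/√n = 1.282 · 15.7/√220 = 1.36

CI: (91.9 - 1.36, 91.9 + 1.36) = (90.54, 93.26)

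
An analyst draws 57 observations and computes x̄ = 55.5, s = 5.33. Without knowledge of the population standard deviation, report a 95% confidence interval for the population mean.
(54.09, 56.91)

t-interval (σ unknown):
df = n - 1 = 56
t* = 2.003 for 95% confidence

Margin of error = t* · s/√n = 2.003 · 5.33/√57 = 1.41

CI: (54.09, 56.91)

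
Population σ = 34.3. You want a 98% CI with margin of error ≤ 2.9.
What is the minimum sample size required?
n ≥ 757

For margin E ≤ 2.9:
n ≥ (z* · σ / E)²
n ≥ (2.326 · 34.3 / 2.9)²
n ≥ 756.85

Minimum n = 757 (rounding up)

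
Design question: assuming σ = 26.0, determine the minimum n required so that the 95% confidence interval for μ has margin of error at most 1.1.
n ≥ 2147

For margin E ≤ 1.1:
n ≥ (z* · σ / E)²
n ≥ (1.960 · 26.0 / 1.1)²
n ≥ 2146.22

Minimum n = 2147 (rounding up)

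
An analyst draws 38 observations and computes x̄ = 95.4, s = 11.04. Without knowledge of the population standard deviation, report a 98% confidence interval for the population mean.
(91.05, 99.75)

t-interval (σ unknown):
df = n - 1 = 37
t* = 2.431 for 98% confidence

Margin of error = t* · s/√n = 2.431 · 11.04/√38 = 4.35

CI: (91.05, 99.75)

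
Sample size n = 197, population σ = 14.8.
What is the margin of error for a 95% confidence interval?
Margin of error = 2.07

Margin of error = z* · σ/√n
= 1.960 · 14.8/√197
= 1.960 · 14.8/14.0357
= 2.07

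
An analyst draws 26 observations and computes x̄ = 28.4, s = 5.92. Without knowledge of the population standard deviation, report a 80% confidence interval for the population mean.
(26.87, 29.93)

t-interval (σ unknown):
df = n - 1 = 25
t* = 1.316 for 80% confidence

Margin of error = t* · s/√n = 1.316 · 5.92/√26 = 1.53

CI: (26.87, 29.93)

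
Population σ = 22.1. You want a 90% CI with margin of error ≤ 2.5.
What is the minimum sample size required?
n ≥ 212

For margin E ≤ 2.5:
n ≥ (z* · σ / E)²
n ≥ (1.645 · 22.1 / 2.5)²
n ≥ 211.46

Minimum n = 212 (rounding up)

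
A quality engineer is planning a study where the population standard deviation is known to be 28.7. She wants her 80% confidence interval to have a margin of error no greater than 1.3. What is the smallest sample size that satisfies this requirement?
n ≥ 802

For margin E ≤ 1.3:
n ≥ (z* · σ / E)²
n ≥ (1.282 · 28.7 / 1.3)²
n ≥ 801.04

Minimum n = 802 (rounding up)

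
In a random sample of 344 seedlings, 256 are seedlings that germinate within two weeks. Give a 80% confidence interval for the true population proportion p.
(0.714, 0.774)

Proportion CI:
p̂ = 256/344 = 0.74419
SE = √(p̂(1-p̂)/n) = √(0.74419 · 0.25581 / 344) = 0.02352

z* = 1.282
Margin = z* · SE = 1.282 · 0.02352 = 0.0302

CI: 0.74419 ± 0.0302 = (0.714, 0.774)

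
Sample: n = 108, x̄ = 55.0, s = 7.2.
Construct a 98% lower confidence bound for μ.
μ ≥ 53.56

Lower bound (one-sided):
t* = 2.079 (one-sided for 98%)
Lower bound = x̄ - t* · s/√n = 55.0 - 2.079 · 7.2/√108 = 53.56

We are 98% confident that μ ≥ 53.56.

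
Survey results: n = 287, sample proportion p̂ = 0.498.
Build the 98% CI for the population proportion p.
(0.429, 0.567)

Proportion CI:
SE = √(p̂(1-p̂)/n) = √(0.498 · 0.502 / 287) = 0.02951

z* = 2.326
Margin = z* · SE = 2.326 · 0.02951 = 0.0686

CI: 0.498 ± 0.0686 = (0.429, 0.567)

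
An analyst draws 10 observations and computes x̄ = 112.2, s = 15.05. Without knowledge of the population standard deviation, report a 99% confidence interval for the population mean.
(96.73, 127.67)

t-interval (σ unknown):
df = n - 1 = 9
t* = 3.250 for 99% confidence

Margin of error = t* · s/√n = 3.250 · 15.05/√10 = 15.47

CI: (96.73, 127.67)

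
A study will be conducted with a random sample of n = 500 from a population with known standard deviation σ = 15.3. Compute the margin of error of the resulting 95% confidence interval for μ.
Margin of error = 1.34

Margin of error = z* · σ/√n
= 1.960 · 15.3/√500
= 1.960 · 15.3/22.3607
= 1.34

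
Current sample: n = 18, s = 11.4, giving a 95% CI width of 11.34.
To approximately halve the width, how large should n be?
n ≈ 72

CI width ∝ 1/√n
To reduce width by factor 2, need √n to grow by 2 → need 2² = 4 times as many samples.

Current: n = 18, width = 11.34
New: n = 72, width ≈ 5.36

Width reduced by factor of 11.34/5.36 = 2.12.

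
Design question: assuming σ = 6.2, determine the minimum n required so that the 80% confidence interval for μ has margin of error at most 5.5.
n ≥ 3

For margin E ≤ 5.5:
n ≥ (z* · σ / E)²
n ≥ (1.282 · 6.2 / 5.5)²
n ≥ 2.09

Minimum n = 3 (rounding up)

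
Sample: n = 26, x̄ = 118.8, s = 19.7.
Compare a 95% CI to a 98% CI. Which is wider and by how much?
98% CI is wider by 3.28

df = 25
95% CI: t* = 2.060, (110.84, 126.76), width = 2 · t* · s/√n = 15.92
98% CI: t* = 2.485, (109.20, 128.40), width = 2 · t* · s/√n = 19.20

The 98% CI is wider by 19.20 - 15.92 = 3.28.
Higher confidence requires a wider interval.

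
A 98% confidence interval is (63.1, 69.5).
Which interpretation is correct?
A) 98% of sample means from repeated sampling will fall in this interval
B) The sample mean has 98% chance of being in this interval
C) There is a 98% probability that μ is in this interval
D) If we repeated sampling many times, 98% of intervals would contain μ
D

A) Wrong — coverage applies to intervals containing μ, not to future x̄ values.
B) Wrong — x̄ is observed and sits in the interval by construction.
C) Wrong — μ is fixed; the randomness lives in the interval, not in μ.
D) Correct — this is the frequentist long-run coverage interpretation.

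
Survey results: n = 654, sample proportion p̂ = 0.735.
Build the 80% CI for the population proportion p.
(0.713, 0.757)

Proportion CI:
SE = √(p̂(1-p̂)/n) = √(0.735 · 0.265 / 654) = 0.01726

z* = 1.282
Margin = z* · SE = 1.282 · 0.01726 = 0.0221

CI: 0.735 ± 0.0221 = (0.713, 0.757)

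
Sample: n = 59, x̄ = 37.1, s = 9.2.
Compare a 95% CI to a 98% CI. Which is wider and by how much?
98% CI is wider by 0.93

df = 58
95% CI: t* = 2.002, (34.70, 39.50), width = 2 · t* · s/√n = 4.80
98% CI: t* = 2.392, (34.24, 39.96), width = 2 · t* · s/√n = 5.73

The 98% CI is wider by 5.73 - 4.80 = 0.93.
Higher confidence requires a wider interval.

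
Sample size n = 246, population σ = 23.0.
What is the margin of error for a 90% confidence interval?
Margin of error = 2.41

Margin of error = z* · σ/√n
= 1.645 · 23.0/√246
= 1.645 · 23.0/15.6844
= 2.41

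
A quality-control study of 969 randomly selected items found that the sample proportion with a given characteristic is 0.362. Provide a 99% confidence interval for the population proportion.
(0.322, 0.402)

Proportion CI:
SE = √(p̂(1-p̂)/n) = √(0.362 · 0.638 / 969) = 0.01544

z* = 2.576
Margin = z* · SE = 2.576 · 0.01544 = 0.0398

CI: 0.362 ± 0.0398 = (0.322, 0.402)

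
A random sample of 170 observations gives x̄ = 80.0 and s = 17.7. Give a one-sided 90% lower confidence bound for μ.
μ ≥ 78.25

Lower bound (one-sided):
t* = 1.287 (one-sided for 90%)
Lower bound = x̄ - t* · s/√n = 80.0 - 1.287 · 17.7/√170 = 78.25

We are 90% confident that μ ≥ 78.25.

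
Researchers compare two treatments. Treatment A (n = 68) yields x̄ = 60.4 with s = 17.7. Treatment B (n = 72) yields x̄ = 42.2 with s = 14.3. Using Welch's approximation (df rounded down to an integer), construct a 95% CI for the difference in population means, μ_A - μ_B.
(12.80, 23.60)

Difference: x̄₁ - x̄₂ = 18.20
SE = √(s₁²/n₁ + s₂²/n₂) = √(17.7²/68 + 14.3²/72) = 2.7290
df = 128.86 → 128 (Welch–Satterthwaite, rounded down)
t* = 1.979

CI: 18.20 ± 1.979 · 2.7290 = 18.20 ± 5.40 = (12.80, 23.60)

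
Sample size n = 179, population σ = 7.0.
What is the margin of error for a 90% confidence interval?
Margin of error = 0.86

Margin of error = z* · σ/√n
= 1.645 · 7.0/√179
= 1.645 · 7.0/13.3791
= 0.86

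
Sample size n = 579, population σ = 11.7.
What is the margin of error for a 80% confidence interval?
Margin of error = 0.62

Margin of error = z* · σ/√n
= 1.282 · 11.7/√579
= 1.282 · 11.7/24.0624
= 0.62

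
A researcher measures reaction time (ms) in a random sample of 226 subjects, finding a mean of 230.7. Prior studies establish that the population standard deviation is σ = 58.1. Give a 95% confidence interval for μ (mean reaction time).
(223.13, 238.27)

z-interval (σ known):
z* = 1.960 for 95% confidence

Margin of error = z* · σ/√n = 1.960 · 58.1/√226 = 7.57

CI: (230.7 - 7.57, 230.7 + 7.57) = (223.13, 238.27)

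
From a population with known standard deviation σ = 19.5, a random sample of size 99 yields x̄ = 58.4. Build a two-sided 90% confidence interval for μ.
(55.18, 61.62)

z-interval (σ known):
z* = 1.645 for 90% confidence

Margin of error = z* · σ/√n = 1.645 · 19.5/√99 = 3.22

CI: (58.4 - 3.22, 58.4 + 3.22) = (55.18, 61.62)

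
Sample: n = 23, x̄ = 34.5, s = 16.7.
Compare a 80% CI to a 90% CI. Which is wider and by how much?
90% CI is wider by 2.76

df = 22
80% CI: t* = 1.321, (29.90, 39.10), width = 2 · t* · s/√n = 9.20
90% CI: t* = 1.717, (28.52, 40.48), width = 2 · t* · s/√n = 11.96

The 90% CI is wider by 11.96 - 9.20 = 2.76.
Higher confidence requires a wider interval.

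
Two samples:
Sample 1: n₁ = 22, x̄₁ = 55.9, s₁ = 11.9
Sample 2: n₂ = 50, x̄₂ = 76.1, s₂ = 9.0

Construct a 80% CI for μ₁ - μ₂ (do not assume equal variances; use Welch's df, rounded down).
(-23.92, -16.48)

Difference: x̄₁ - x̄₂ = -20.20
SE = √(s₁²/n₁ + s₂²/n₂) = √(11.9²/22 + 9.0²/50) = 2.8385
df = 32.03 → 32 (Welch–Satterthwaite, rounded down)
t* = 1.309

CI: -20.20 ± 1.309 · 2.8385 = -20.20 ± 3.72 = (-23.92, -16.48)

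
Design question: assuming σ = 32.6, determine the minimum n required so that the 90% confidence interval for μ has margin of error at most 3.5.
n ≥ 235

For margin E ≤ 3.5:
n ≥ (z* · σ / E)²
n ≥ (1.645 · 32.6 / 3.5)²
n ≥ 234.76

Minimum n = 235 (rounding up)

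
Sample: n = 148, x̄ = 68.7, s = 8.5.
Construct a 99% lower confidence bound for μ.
μ ≥ 67.06

Lower bound (one-sided):
t* = 2.352 (one-sided for 99%)
Lower bound = x̄ - t* · s/√n = 68.7 - 2.352 · 8.5/√148 = 67.06

We are 99% confident that μ ≥ 67.06.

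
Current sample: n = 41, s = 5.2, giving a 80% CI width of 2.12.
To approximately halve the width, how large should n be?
n ≈ 164

CI width ∝ 1/√n
To reduce width by factor 2, need √n to grow by 2 → need 2² = 4 times as many samples.

Current: n = 41, width = 2.12
New: n = 164, width ≈ 1.05

Width reduced by factor of 2.12/1.05 = 2.02.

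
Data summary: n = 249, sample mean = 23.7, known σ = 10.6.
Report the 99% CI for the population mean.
(21.97, 25.43)

z-interval (σ known):
z* = 2.576 for 99% confidence

Margin of error = z* · σ/√n = 2.576 · 10.6/√249 = 1.73

CI: (23.7 - 1.73, 23.7 + 1.73) = (21.97, 25.43)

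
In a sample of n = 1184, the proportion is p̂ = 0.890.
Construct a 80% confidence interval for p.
(0.878, 0.902)

Proportion CI:
SE = √(p̂(1-p̂)/n) = √(0.890 · 0.110 / 1184) = 0.00909

z* = 1.282
Margin = z* · SE = 1.282 · 0.00909 = 0.0117

CI: 0.890 ± 0.0117 = (0.878, 0.902)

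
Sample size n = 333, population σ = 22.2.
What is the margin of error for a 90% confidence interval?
Margin of error = 2.00

Margin of error = z* · σ/√n
= 1.645 · 22.2/√333
= 1.645 · 22.2/18.2483
= 2.00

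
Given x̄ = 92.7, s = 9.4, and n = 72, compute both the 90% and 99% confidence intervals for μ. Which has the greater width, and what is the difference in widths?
99% CI is wider by 2.17

df = 71
90% CI: t* = 1.667, (90.85, 94.55), width = 2 · t* · s/√n = 3.69
99% CI: t* = 2.647, (89.77, 95.63), width = 2 · t* · s/√n = 5.86

The 99% CI is wider by 5.86 - 3.69 = 2.17.
Higher confidence requires a wider interval.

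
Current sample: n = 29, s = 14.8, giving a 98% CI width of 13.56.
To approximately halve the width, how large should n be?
n ≈ 116

CI width ∝ 1/√n
To reduce width by factor 2, need √n to grow by 2 → need 2² = 4 times as many samples.

Current: n = 29, width = 13.56
New: n = 116, width ≈ 6.48

Width reduced by factor of 13.56/6.48 = 2.09.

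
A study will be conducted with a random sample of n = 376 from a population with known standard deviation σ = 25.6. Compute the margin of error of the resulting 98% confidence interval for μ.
Margin of error = 3.07

Margin of error = z* · σ/√n
= 2.326 · 25.6/√376
= 2.326 · 25.6/19.3907
= 3.07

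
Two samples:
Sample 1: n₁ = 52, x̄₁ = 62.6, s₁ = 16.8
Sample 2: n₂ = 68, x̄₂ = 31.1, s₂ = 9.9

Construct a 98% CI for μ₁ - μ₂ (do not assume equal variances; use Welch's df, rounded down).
(25.27, 37.73)

Difference: x̄₁ - x̄₂ = 31.50
SE = √(s₁²/n₁ + s₂²/n₂) = √(16.8²/52 + 9.9²/68) = 2.6209
df = 77.52 → 77 (Welch–Satterthwaite, rounded down)
t* = 2.376

CI: 31.50 ± 2.376 · 2.6209 = 31.50 ± 6.23 = (25.27, 37.73)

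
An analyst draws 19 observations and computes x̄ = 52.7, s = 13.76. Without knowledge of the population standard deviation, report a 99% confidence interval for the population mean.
(43.61, 61.79)

t-interval (σ unknown):
df = n - 1 = 18
t* = 2.878 for 99% confidence

Margin of error = t* · s/√n = 2.878 · 13.76/√19 = 9.09

CI: (43.61, 61.79)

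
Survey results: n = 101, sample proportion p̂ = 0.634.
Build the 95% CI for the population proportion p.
(0.540, 0.728)

Proportion CI:
SE = √(p̂(1-p̂)/n) = √(0.634 · 0.366 / 101) = 0.04793

z* = 1.960
Margin = z* · SE = 1.960 · 0.04793 = 0.0939

CI: 0.634 ± 0.0939 = (0.540, 0.728)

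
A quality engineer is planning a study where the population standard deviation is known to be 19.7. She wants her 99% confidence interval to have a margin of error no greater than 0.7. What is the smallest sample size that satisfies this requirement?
n ≥ 5256

For margin E ≤ 0.7:
n ≥ (z* · σ / E)²
n ≥ (2.576 · 19.7 / 0.7)²
n ≥ 5255.67

Minimum n = 5256 (rounding up)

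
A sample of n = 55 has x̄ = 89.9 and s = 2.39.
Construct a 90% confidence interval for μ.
(89.36, 90.44)

t-interval (σ unknown):
df = n - 1 = 54
t* = 1.674 for 90% confidence

Margin of error = t* · s/√n = 1.674 · 2.39/√55 = 0.54

CI: (89.36, 90.44)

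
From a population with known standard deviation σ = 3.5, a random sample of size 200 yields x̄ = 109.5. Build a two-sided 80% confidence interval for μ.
(109.18, 109.82)

z-interval (σ known):
z* = 1.282 for 80% confidence

Margin of error = z* · σ/√n = 1.282 · 3.5/√200 = 0.32

CI: (109.5 - 0.32, 109.5 + 0.32) = (109.18, 109.82)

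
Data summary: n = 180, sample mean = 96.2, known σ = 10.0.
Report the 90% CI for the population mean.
(94.97, 97.43)

z-interval (σ known):
z* = 1.645 for 90% confidence

Margin of error = z* · σ/√n = 1.645 · 10.0/√180 = 1.23

CI: (96.2 - 1.23, 96.2 + 1.23) = (94.97, 97.43)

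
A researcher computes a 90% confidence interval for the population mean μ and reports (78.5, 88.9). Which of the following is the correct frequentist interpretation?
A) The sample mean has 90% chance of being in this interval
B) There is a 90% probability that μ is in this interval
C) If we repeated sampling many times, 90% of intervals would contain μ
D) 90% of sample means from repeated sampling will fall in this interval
C

A) Wrong — x̄ is observed and sits in the interval by construction.
B) Wrong — μ is fixed; the randomness lives in the interval, not in μ.
C) Correct — this is the frequentist long-run coverage interpretation.
D) Wrong — coverage applies to intervals containing μ, not to future x̄ values.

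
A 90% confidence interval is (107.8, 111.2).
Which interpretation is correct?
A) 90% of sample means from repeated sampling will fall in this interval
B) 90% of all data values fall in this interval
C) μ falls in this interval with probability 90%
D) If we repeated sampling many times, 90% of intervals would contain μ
D

A) Wrong — coverage applies to intervals containing μ, not to future x̄ values.
B) Wrong — a CI is about the parameter μ, not individual data values.
C) Wrong — μ is fixed; the randomness lives in the interval, not in μ.
D) Correct — this is the frequentist long-run coverage interpretation.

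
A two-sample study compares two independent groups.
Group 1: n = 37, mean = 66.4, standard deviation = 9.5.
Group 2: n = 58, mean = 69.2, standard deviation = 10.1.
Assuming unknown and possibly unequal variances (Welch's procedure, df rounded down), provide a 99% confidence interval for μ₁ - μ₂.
(-8.21, 2.61)

Difference: x̄₁ - x̄₂ = -2.80
SE = √(s₁²/n₁ + s₂²/n₂) = √(9.5²/37 + 10.1²/58) = 2.0489
df = 80.27 → 80 (Welch–Satterthwaite, rounded down)
t* = 2.639

CI: -2.80 ± 2.639 · 2.0489 = -2.80 ± 5.41 = (-8.21, 2.61)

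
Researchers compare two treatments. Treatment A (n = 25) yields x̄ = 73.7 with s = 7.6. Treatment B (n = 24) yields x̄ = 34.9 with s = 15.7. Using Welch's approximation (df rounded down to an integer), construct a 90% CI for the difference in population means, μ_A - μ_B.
(32.79, 44.81)

Difference: x̄₁ - x̄₂ = 38.80
SE = √(s₁²/n₁ + s₂²/n₂) = √(7.6²/25 + 15.7²/24) = 3.5469
df = 32.92 → 32 (Welch–Satterthwaite, rounded down)
t* = 1.694

CI: 38.80 ± 1.694 · 3.5469 = 38.80 ± 6.01 = (32.79, 44.81)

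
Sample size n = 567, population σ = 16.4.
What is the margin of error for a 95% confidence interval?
Margin of error = 1.35

Margin of error = z* · σ/√n
= 1.960 · 16.4/√567
= 1.960 · 16.4/23.8118
= 1.35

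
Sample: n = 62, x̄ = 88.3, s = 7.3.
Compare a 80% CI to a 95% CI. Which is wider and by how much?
95% CI is wider by 1.31

df = 61
80% CI: t* = 1.296, (87.10, 89.50), width = 2 · t* · s/√n = 2.40
95% CI: t* = 2.000, (86.45, 90.15), width = 2 · t* · s/√n = 3.71

The 95% CI is wider by 3.71 - 2.40 = 1.31.
Higher confidence requires a wider interval.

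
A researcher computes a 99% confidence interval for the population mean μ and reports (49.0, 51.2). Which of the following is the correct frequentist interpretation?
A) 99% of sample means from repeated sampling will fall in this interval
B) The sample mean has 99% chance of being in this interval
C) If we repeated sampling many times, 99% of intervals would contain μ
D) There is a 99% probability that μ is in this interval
C

A) Wrong — coverage applies to intervals containing μ, not to future x̄ values.
B) Wrong — x̄ is observed and sits in the interval by construction.
C) Correct — this is the frequentist long-run coverage interpretation.
D) Wrong — μ is fixed; the randomness lives in the interval, not in μ.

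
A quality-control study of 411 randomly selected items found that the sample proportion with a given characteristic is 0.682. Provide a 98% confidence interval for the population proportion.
(0.629, 0.735)

Proportion CI:
SE = √(p̂(1-p̂)/n) = √(0.682 · 0.318 / 411) = 0.02297

z* = 2.326
Margin = z* · SE = 2.326 · 0.02297 = 0.0534

CI: 0.682 ± 0.0534 = (0.629, 0.735)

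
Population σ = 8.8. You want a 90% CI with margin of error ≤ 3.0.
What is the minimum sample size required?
n ≥ 24

For margin E ≤ 3.0:
n ≥ (z* · σ / E)²
n ≥ (1.645 · 8.8 / 3.0)²
n ≥ 23.28

Minimum n = 24 (rounding up)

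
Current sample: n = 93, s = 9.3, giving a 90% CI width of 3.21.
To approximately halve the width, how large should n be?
n ≈ 372

CI width ∝ 1/√n
To reduce width by factor 2, need √n to grow by 2 → need 2² = 4 times as many samples.

Current: n = 93, width = 3.21
New: n = 372, width ≈ 1.59

Width reduced by factor of 3.21/1.59 = 2.02.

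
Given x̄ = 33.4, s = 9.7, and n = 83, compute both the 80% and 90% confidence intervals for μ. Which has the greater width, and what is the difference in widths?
90% CI is wider by 0.79

df = 82
80% CI: t* = 1.292, (32.02, 34.78), width = 2 · t* · s/√n = 2.75
90% CI: t* = 1.664, (31.63, 35.17), width = 2 · t* · s/√n = 3.54

The 90% CI is wider by 3.54 - 2.75 = 0.79.
Higher confidence requires a wider interval.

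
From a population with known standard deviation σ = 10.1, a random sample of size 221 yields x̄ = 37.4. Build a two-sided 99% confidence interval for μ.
(35.65, 39.15)

z-interval (σ known):
z* = 2.576 for 99% confidence

Margin of error = z* · σ/√n = 2.576 · 10.1/√221 = 1.75

CI: (37.4 - 1.75, 37.4 + 1.75) = (35.65, 39.15)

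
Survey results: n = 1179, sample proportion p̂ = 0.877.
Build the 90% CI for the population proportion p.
(0.861, 0.893)

Proportion CI:
SE = √(p̂(1-p̂)/n) = √(0.877 · 0.123 / 1179) = 0.00957

z* = 1.645
Margin = z* · SE = 1.645 · 0.00957 = 0.0157

CI: 0.877 ± 0.0157 = (0.861, 0.893)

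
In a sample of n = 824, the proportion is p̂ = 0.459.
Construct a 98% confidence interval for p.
(0.419, 0.499)

Proportion CI:
SE = √(p̂(1-p̂)/n) = √(0.459 · 0.541 / 824) = 0.01736

z* = 2.326
Margin = z* · SE = 2.326 · 0.01736 = 0.0404

CI: 0.459 ± 0.0404 = (0.419, 0.499)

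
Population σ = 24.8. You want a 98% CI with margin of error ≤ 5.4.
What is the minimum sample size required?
n ≥ 115

For margin E ≤ 5.4:
n ≥ (z* · σ / E)²
n ≥ (2.326 · 24.8 / 5.4)²
n ≥ 114.11

Minimum n = 115 (rounding up)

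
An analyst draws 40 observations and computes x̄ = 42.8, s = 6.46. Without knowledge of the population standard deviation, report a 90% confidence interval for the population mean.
(41.08, 44.52)

t-interval (σ unknown):
df = n - 1 = 39
t* = 1.685 for 90% confidence

Margin of error = t* · s/√n = 1.685 · 6.46/√40 = 1.72

CI: (41.08, 44.52)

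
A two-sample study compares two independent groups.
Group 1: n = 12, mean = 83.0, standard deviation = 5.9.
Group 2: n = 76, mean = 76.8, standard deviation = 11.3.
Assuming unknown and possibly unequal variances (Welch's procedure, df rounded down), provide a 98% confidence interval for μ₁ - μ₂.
(0.89, 11.51)

Difference: x̄₁ - x̄₂ = 6.20
SE = √(s₁²/n₁ + s₂²/n₂) = √(5.9²/12 + 11.3²/76) = 2.1403
df = 26.15 → 26 (Welch–Satterthwaite, rounded down)
t* = 2.479

CI: 6.20 ± 2.479 · 2.1403 = 6.20 ± 5.31 = (0.89, 11.51)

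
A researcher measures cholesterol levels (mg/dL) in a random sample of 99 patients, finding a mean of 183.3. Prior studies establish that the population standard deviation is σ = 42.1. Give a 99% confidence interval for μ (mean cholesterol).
(172.40, 194.20)

z-interval (σ known):
z* = 2.576 for 99% confidence

Margin of error = z* · σ/√n = 2.576 · 42.1/√99 = 10.90

CI: (183.3 - 10.90, 183.3 + 10.90) = (172.40, 194.20)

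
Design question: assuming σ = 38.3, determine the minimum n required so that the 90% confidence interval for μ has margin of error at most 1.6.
n ≥ 1551

For margin E ≤ 1.6:
n ≥ (z* · σ / E)²
n ≥ (1.645 · 38.3 / 1.6)²
n ≥ 1550.56

Minimum n = 1551 (rounding up)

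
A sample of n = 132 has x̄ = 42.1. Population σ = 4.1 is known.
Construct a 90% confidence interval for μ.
(41.51, 42.69)

z-interval (σ known):
z* = 1.645 for 90% confidence

Margin of error = z* · σ/√n = 1.645 · 4.1/√132 = 0.59

CI: (42.1 - 0.59, 42.1 + 0.59) = (41.51, 42.69)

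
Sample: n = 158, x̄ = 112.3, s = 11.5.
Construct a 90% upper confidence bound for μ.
μ ≤ 113.48

Upper bound (one-sided):
t* = 1.287 (one-sided for 90%)
Upper bound = x̄ + t* · s/√n = 112.3 + 1.287 · 11.5/√158 = 113.48

We are 90% confident that μ ≤ 113.48.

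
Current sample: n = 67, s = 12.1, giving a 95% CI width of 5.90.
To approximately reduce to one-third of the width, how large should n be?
n ≈ 603

CI width ∝ 1/√n
To reduce width by factor 3, need √n to grow by 3 → need 3² = 9 times as many samples.

Current: n = 67, width = 5.90
New: n = 603, width ≈ 1.94

Width reduced by factor of 5.90/1.94 = 3.04.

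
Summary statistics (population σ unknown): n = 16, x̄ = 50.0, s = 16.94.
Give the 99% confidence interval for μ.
(37.52, 62.48)

t-interval (σ unknown):
df = n - 1 = 15
t* = 2.947 for 99% confidence

Margin of error = t* · s/√n = 2.947 · 16.94/√16 = 12.48

CI: (37.52, 62.48)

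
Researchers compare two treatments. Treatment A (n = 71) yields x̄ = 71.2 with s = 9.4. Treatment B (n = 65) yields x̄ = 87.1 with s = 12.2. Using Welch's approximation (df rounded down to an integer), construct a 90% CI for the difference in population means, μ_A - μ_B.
(-19.02, -12.78)

Difference: x̄₁ - x̄₂ = -15.90
SE = √(s₁²/n₁ + s₂²/n₂) = √(9.4²/71 + 12.2²/65) = 1.8800
df = 120.05 → 120 (Welch–Satterthwaite, rounded down)
t* = 1.658

CI: -15.90 ± 1.658 · 1.8800 = -15.90 ± 3.12 = (-19.02, -12.78)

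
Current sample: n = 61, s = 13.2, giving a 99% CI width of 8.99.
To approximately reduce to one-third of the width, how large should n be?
n ≈ 549

CI width ∝ 1/√n
To reduce width by factor 3, need √n to grow by 3 → need 3² = 9 times as many samples.

Current: n = 61, width = 8.99
New: n = 549, width ≈ 2.91

Width reduced by factor of 8.99/2.91 = 3.09.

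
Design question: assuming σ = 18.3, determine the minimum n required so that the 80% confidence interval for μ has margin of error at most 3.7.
n ≥ 41

For margin E ≤ 3.7:
n ≥ (z* · σ / E)²
n ≥ (1.282 · 18.3 / 3.7)²
n ≥ 40.20

Minimum n = 41 (rounding up)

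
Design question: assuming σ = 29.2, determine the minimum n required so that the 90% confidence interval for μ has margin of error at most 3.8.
n ≥ 160

For margin E ≤ 3.8:
n ≥ (z* · σ / E)²
n ≥ (1.645 · 29.2 / 3.8)²
n ≥ 159.78

Minimum n = 160 (rounding up)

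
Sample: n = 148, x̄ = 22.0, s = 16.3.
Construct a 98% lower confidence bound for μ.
μ ≥ 19.22

Lower bound (one-sided):
t* = 2.072 (one-sided for 98%)
Lower bound = x̄ - t* · s/√n = 22.0 - 2.072 · 16.3/√148 = 19.22

We are 98% confident that μ ≥ 19.22.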